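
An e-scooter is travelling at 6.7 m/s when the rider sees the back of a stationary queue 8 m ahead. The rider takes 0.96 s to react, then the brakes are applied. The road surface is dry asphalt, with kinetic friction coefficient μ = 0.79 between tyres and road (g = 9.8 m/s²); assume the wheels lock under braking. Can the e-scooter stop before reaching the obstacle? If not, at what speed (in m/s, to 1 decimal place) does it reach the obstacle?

No — it strikes the obstacle at 4.5 m/s

a = μg = 0.79 × 9.8 = 7.742 m/s².
Reaction distance = 6.7000 × 0.96 = 6.432 m.
Braking distance needed to stop: v²/(2a) = 44.890 / 15.484 = 2.899 m, so total needed = 6.432 + 2.899 = 9.331 m > 8 m — it cannot stop.
Distance remaining when braking begins: 8 − 6.432 = 1.568 m.
v² = v₀² − 2a·d = 44.890 − 2 × 7.742 × 1.568 = 20.611 m²/s².
v = √20.611 = 4.540 m/s.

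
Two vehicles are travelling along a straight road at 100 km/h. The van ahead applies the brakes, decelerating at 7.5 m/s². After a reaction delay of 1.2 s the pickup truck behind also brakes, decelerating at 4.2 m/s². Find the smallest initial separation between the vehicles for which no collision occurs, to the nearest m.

100 km/h ÷ 3.6 = 27.7778 m/s.
Leader travels v²/(2a_L) = 771.606 / 15.000 = 51.440 m before stopping.
Follower covers v·t_r = 27.7778 × 1.2 = 33.333 m while reacting, then v²/(2a_F) = 771.606 / 8.400 = 91.858 m while braking, for a total of 33.333 + 91.858 = 125.191 m.
Since a_F ≤ a_L and the follower starts braking later, the follower is never slower than the leader, so the closest approach is when both have stopped.
Minimum gap = 125.191 − 51.440 = 73.751 m.

Minimum gap ≈ 74 m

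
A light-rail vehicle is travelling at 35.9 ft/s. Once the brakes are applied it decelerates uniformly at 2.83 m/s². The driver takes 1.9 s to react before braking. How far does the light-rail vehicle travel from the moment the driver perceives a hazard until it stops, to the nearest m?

35.9 ft/s × 0.3048 = 10.9423 m/s.
Reaction distance = v·t_r = 10.9423 × 1.9 = 20.790 m.
Braking distance = v²/(2a) = 10.9423² / (2 × 2.830) = 119.734 / 5.660 = 21.154 m.
Total = 20.790 + 21.154 = 41.944 m.

Total stopping distance ≈ 42 m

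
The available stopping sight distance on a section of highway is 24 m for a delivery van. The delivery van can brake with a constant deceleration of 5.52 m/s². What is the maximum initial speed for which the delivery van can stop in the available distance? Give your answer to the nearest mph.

Maximum speed ≈ 36 mph

v²/(2a) = d ⇒ v = √(2 × 5.520 × 24) = √264.96 = 16.2776 m/s.
16.2776 m/s ÷ 0.44704 = 36.412 mph.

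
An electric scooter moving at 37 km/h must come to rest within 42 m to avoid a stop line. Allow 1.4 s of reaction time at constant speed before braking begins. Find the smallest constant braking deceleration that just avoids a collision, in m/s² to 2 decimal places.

37 km/h ÷ 3.6 = 10.2778 m/s.
Distance covered during reaction = 10.2778 × 1.4 = 14.389 m.
Distance available for braking: 42 − 14.389 = 27.611 m.
v² = 2a·d ⇒ a = v²/(2d) = 10.2778² / (2 × 27.611) = 105.633 / 55.222 = 1.9129 m/s².

Required deceleration ≈ 1.91 m/s²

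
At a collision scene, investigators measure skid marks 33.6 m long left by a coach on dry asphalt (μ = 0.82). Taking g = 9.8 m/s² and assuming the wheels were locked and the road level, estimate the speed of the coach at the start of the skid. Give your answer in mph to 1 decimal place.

Deceleration a = μg = 0.82 × 9.8 = 8.036 m/s².
v = √(2a·d) = √(2 × 8.036 × 33.6) = √540.019 = 23.2383 m/s.
= 23.2383 ÷ 0.44704 = 51.983 mph.

Initial speed ≈ 52.0 mph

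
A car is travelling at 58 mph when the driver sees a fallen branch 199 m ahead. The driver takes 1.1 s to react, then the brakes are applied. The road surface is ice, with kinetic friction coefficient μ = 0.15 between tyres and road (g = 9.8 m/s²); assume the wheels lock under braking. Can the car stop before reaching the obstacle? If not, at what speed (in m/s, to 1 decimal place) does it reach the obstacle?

58 mph × 0.44704 = 25.9283 m/s.
a = μg = 0.15 × 9.8 = 1.470 m/s².
Reaction distance = 25.9283 × 1.1 = 28.521 m.
Braking distance needed to stop: v²/(2a) = 672.277 / 2.940 = 228.666 m, so total needed = 28.521 + 228.666 = 257.187 m > 199 m — it cannot stop.
Distance remaining when braking begins: 199 − 28.521 = 170.479 m.
v² = v₀² − 2a·d = 672.277 − 2 × 1.470 × 170.479 = 171.069 m²/s².
v = √171.069 = 13.079 m/s.

No — it strikes the obstacle at 13.1 m/s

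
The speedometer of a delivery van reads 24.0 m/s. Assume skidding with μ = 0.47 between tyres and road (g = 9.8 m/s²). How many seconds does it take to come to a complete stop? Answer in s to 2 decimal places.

a = μg = 0.47 × 9.8 = 4.606 m/s².
Braking time = v/a = 24.0000 / 4.606 = 5.211 s.

Braking time ≈ 5.21 s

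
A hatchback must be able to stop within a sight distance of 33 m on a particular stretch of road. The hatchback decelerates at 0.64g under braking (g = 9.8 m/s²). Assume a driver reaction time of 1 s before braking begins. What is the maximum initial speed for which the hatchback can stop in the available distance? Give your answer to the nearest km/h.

a = 0.64 × 9.8 = 6.272 m/s².
Stopping distance: v·t_r + v²/(2a) = 33 with t_r = 1 s and a = 6.272 m/s².
So v² + 12.544 v − 413.95 = 0.
Positive root: v = −a·t_r + √((a·t_r)² + 2a·d) = −6.272 + √(39.338 + 413.95) = 15.0186 m/s.
15.0186 m/s × 3.6 = 54.067 km/h.

Maximum speed ≈ 54 km/h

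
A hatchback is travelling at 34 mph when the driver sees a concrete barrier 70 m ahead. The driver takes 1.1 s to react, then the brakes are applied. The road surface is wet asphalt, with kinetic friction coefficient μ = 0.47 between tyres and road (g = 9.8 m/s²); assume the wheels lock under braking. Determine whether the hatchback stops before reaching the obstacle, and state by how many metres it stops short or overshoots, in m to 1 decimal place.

34 mph × 0.44704 = 15.1994 m/s.
a = μg = 0.47 × 9.8 = 4.606 m/s².
Reaction distance = 15.1994 × 1.1 = 16.719 m.
Braking distance = v²/(2a) = 231.022 / 9.212 = 25.078 m.
Total stopping distance = 16.719 + 25.078 = 41.797 m, vs 70 m available — it stops with 70 − 41.797 = 28.203 m to spare.

Yes — it stops 28.2 m short of the obstacle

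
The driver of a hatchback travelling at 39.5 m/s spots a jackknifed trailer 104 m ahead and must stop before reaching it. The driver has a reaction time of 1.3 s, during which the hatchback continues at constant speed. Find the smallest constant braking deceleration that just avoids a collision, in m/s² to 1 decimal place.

Required deceleration ≈ 14.8 m/s²

Distance covered during reaction = 39.5000 × 1.3 = 51.350 m.
Distance available for braking: 104 − 51.350 = 52.650 m.
v² = 2a·d ⇒ a = v²/(2d) = 39.5000² / (2 × 52.650) = 1560.250 / 105.300 = 14.8172 m/s².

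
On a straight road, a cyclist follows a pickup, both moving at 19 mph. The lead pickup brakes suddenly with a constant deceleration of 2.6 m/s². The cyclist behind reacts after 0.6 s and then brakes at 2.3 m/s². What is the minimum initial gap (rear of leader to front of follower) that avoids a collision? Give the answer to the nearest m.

19 mph × 0.44704 = 8.4938 m/s.
Leader travels v²/(2a_L) = 72.145 / 5.200 = 13.874 m before stopping.
Follower covers v·t_r = 8.4938 × 0.6 = 5.096 m while reacting, then v²/(2a_F) = 72.145 / 4.600 = 15.684 m while braking, for a total of 5.096 + 15.684 = 20.780 m.
Since a_F ≤ a_L and the follower starts braking later, the follower is never slower than the leader, so the closest approach is when both have stopped.
Minimum gap = 20.780 − 13.874 = 6.906 m.

Minimum gap ≈ 7 m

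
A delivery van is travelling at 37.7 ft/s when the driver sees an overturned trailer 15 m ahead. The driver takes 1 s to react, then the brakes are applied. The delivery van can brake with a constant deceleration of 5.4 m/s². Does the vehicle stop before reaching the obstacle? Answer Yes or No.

37.7 ft/s × 0.3048 = 11.4910 m/s.
Reaction distance = 11.4910 × 1 = 11.491 m.
Braking distance = v²/(2a) = 132.043 / 10.800 = 12.226 m.
Total stopping distance = 11.491 + 12.226 = 23.717 m, vs 15 m available — it cannot stop in time and overshoots by 23.717 − 15 = 8.717 m.

No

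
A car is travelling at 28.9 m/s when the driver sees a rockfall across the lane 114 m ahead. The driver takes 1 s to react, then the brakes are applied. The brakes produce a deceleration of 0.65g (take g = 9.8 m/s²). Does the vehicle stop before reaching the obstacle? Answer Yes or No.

a = 0.65 × 9.8 = 6.370 m/s².
Reaction distance = 28.9000 × 1 = 28.900 m.
Braking distance = v²/(2a) = 835.210 / 12.740 = 65.558 m.
Total stopping distance = 28.900 + 65.558 = 94.458 m, vs 114 m available — it stops with 114 − 94.458 = 19.542 m to spare.

Yes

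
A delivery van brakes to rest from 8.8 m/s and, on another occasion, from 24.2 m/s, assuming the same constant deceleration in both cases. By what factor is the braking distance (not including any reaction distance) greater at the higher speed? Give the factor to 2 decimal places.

Braking distance d = v²/(2a), so with a fixed, d ∝ v².
Factor = (24.2/8.8)² = 2.7500² = 7.5625.

Factor ≈ 7.56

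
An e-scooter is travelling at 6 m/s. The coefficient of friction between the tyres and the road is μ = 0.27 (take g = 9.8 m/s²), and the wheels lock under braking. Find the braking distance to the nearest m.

a = μg = 0.27 × 9.8 = 2.646 m/s².
Braking distance = v²/(2a) = 6.0000² / (2 × 2.646) = 36.000 / 5.292 = 6.803 m.

Braking distance ≈ 7 m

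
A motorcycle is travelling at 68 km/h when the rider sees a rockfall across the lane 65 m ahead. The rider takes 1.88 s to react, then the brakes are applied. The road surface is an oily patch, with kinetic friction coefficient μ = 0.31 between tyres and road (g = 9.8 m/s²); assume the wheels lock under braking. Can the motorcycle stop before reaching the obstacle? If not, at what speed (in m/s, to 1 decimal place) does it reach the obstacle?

No — it strikes the obstacle at 13.3 m/s

68 km/h ÷ 3.6 = 18.8889 m/s.
a = μg = 0.31 × 9.8 = 3.038 m/s².
Reaction distance = 18.8889 × 1.88 = 35.511 m.
Braking distance needed to stop: v²/(2a) = 356.791 / 6.076 = 58.721 m, so total needed = 35.511 + 58.721 = 94.232 m > 65 m — it cannot stop.
Distance remaining when braking begins: 65 − 35.511 = 29.489 m.
v² = v₀² − 2a·d = 356.791 − 2 × 3.038 × 29.489 = 177.616 m²/s².
v = √177.616 = 13.327 m/s.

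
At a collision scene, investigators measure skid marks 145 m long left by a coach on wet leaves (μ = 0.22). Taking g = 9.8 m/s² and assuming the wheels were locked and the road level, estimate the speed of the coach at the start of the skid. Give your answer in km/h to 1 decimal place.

Deceleration a = μg = 0.22 × 9.8 = 2.156 m/s².
v = √(2a·d) = √(2 × 2.156 × 145) = √625.240 = 25.0048 m/s.
= 25.0048 × 3.6 = 90.017 km/h.

Initial speed ≈ 90.0 km/h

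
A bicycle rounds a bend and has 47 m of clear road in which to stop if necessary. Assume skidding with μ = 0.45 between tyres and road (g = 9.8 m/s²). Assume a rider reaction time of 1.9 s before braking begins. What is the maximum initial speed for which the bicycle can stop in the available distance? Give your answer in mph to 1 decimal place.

Maximum speed ≈ 30.5 mph

a = μg = 0.45 × 9.8 = 4.410 m/s².
Stopping distance: v·t_r + v²/(2a) = 47 with t_r = 1.9 s and a = 4.410 m/s².
So v² + 16.758 v − 414.54 = 0.
Positive root: v = −a·t_r + √((a·t_r)² + 2a·d) = −8.379 + √(70.208 + 414.54) = 13.6380 m/s.
13.6380 m/s ÷ 0.44704 = 30.507 mph.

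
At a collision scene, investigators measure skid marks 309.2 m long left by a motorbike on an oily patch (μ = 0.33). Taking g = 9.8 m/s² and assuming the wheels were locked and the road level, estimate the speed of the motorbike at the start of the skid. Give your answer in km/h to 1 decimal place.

Initial speed ≈ 161.0 km/h

Deceleration a = μg = 0.33 × 9.8 = 3.234 m/s².
v = √(2a·d) = √(2 × 3.234 × 309.2) = √1999.906 = 44.7203 m/s.
= 44.7203 × 3.6 = 160.993 km/h.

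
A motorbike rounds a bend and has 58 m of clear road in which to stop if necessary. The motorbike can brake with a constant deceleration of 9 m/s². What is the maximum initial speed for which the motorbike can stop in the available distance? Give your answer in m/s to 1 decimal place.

Maximum speed ≈ 32.3 m/s

v²/(2a) = d ⇒ v = √(2 × 9.000 × 58) = √1044.00 = 32.3110 m/s.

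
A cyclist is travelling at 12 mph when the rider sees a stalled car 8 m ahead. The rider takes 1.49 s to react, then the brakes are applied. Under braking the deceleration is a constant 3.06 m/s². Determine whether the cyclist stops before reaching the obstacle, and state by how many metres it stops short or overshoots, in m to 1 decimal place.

No — it overshoots by 4.7 m

12 mph × 0.44704 = 5.3645 m/s.
Reaction distance = 5.3645 × 1.49 = 7.993 m.
Braking distance = v²/(2a) = 28.778 / 6.120 = 4.702 m.
Total stopping distance = 7.993 + 4.702 = 12.695 m, vs 8 m available — it cannot stop in time and overshoots by 12.695 − 8 = 4.695 m.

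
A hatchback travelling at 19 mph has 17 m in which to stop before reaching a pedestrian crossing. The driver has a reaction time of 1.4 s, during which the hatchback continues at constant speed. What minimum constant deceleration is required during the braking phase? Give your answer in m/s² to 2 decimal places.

19 mph × 0.44704 = 8.4938 m/s.
Distance covered during reaction = 8.4938 × 1.4 = 11.891 m.
Distance available for braking: 17 − 11.891 = 5.109 m.
v² = 2a·d ⇒ a = v²/(2d) = 8.4938² / (2 × 5.109) = 72.145 / 10.218 = 7.0606 m/s².

Required deceleration ≈ 7.06 m/s²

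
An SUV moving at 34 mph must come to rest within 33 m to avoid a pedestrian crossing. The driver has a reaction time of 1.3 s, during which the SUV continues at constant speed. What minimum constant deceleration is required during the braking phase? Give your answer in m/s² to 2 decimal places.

Required deceleration ≈ 8.72 m/s²

34 mph × 0.44704 = 15.1994 m/s.
Distance covered during reaction = 15.1994 × 1.3 = 19.759 m.
Distance available for braking: 33 − 19.759 = 13.241 m.
v² = 2a·d ⇒ a = v²/(2d) = 15.1994² / (2 × 13.241) = 231.022 / 26.482 = 8.7237 m/s².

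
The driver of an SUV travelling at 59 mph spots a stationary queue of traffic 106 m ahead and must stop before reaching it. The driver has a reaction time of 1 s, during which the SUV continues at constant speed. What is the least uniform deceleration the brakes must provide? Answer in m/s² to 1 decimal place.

59 mph × 0.44704 = 26.3754 m/s.
Distance covered during reaction = 26.3754 × 1 = 26.375 m.
Distance available for braking: 106 − 26.375 = 79.625 m.
v² = 2a·d ⇒ a = v²/(2d) = 26.3754² / (2 × 79.625) = 695.662 / 159.250 = 4.3684 m/s².

Required deceleration ≈ 4.4 m/s²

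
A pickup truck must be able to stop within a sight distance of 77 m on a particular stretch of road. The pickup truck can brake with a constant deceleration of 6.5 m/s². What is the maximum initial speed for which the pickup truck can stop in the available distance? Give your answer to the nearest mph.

v²/(2a) = d ⇒ v = √(2 × 6.500 × 77) = √1001.00 = 31.6386 m/s.
31.6386 m/s ÷ 0.44704 = 70.774 mph.

Maximum speed ≈ 71 mph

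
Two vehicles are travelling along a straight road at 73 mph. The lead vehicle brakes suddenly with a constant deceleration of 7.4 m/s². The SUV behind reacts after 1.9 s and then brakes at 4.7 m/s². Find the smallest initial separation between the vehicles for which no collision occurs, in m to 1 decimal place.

Minimum gap ≈ 103.3 m

73 mph × 0.44704 = 32.6339 m/s.
Leader travels v²/(2a_L) = 1064.971 / 14.800 = 71.957 m before stopping.
Follower covers v·t_r = 32.6339 × 1.9 = 62.004 m while reacting, then v²/(2a_F) = 1064.971 / 9.400 = 113.295 m while braking, for a total of 62.004 + 113.295 = 175.299 m.
Since a_F ≤ a_L and the follower starts braking later, the follower is never slower than the leader, so the closest approach is when both have stopped.
Minimum gap = 175.299 − 71.957 = 103.342 m.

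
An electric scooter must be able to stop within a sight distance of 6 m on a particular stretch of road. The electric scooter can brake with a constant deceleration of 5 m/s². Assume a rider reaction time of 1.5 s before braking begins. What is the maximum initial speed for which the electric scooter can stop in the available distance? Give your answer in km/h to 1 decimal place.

Stopping distance: v·t_r + v²/(2a) = 6 with t_r = 1.5 s and a = 5.000 m/s².
So v² + 15.000 v − 60.00 = 0.
Positive root: v = −a·t_r + √((a·t_r)² + 2a·d) = −7.500 + √(56.250 + 60.00) = 3.2819 m/s.
3.2819 m/s × 3.6 = 11.815 km/h.

Maximum speed ≈ 11.8 km/h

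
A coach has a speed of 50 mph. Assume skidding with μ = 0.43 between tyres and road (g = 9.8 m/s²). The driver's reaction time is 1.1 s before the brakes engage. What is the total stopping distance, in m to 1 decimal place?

Total stopping distance ≈ 83.9 m

50 mph × 0.44704 = 22.3520 m/s.
a = μg = 0.43 × 9.8 = 4.214 m/s².
Reaction distance = v·t_r = 22.3520 × 1.1 = 24.587 m.
Braking distance = v²/(2a) = 22.3520² / (2 × 4.214) = 499.612 / 8.428 = 59.280 m.
Total = 24.587 + 59.280 = 83.867 m.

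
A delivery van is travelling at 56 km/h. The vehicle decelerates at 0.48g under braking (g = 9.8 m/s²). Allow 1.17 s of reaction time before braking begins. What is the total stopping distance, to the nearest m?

Total stopping distance ≈ 44 m

56 km/h ÷ 3.6 = 15.5556 m/s.
a = 0.48 × 9.8 = 4.704 m/s².
Reaction distance = v·t_r = 15.5556 × 1.17 = 18.200 m.
Braking distance = v²/(2a) = 15.5556² / (2 × 4.704) = 241.977 / 9.408 = 25.720 m.
Total = 18.200 + 25.720 = 43.920 m.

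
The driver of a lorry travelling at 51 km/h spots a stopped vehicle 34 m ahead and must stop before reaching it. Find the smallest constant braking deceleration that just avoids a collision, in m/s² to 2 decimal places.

51 km/h ÷ 3.6 = 14.1667 m/s.
v² = 2a·d ⇒ a = v²/(2d) = 14.1667² / (2 × 34.000) = 200.695 / 68.000 = 2.9514 m/s².

Required deceleration ≈ 2.95 m/s²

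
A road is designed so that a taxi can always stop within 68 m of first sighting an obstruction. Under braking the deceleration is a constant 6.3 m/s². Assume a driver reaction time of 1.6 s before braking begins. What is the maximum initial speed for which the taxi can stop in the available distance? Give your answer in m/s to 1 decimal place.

Maximum speed ≈ 20.9 m/s

Stopping distance: v·t_r + v²/(2a) = 68 with t_r = 1.6 s and a = 6.300 m/s².
So v² + 20.160 v − 856.80 = 0.
Positive root: v = −a·t_r + √((a·t_r)² + 2a·d) = −10.080 + √(101.606 + 856.80) = 20.8781 m/s.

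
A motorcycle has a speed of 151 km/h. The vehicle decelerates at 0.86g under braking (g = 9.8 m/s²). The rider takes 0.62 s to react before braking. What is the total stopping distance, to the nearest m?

Total stopping distance ≈ 130 m

151 km/h ÷ 3.6 = 41.9444 m/s.
a = 0.86 × 9.8 = 8.428 m/s².
Reaction distance = v·t_r = 41.9444 × 0.62 = 26.006 m.
Braking distance = v²/(2a) = 41.9444² / (2 × 8.428) = 1759.333 / 16.856 = 104.374 m.
Total = 26.006 + 104.374 = 130.380 m.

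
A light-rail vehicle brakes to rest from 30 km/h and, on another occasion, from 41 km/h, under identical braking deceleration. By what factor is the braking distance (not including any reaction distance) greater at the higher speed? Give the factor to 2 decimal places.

Braking distance d = v²/(2a), so with a fixed, d ∝ v².
Factor = (41/30)² = 1.3667² = 1.8679.

Factor ≈ 1.87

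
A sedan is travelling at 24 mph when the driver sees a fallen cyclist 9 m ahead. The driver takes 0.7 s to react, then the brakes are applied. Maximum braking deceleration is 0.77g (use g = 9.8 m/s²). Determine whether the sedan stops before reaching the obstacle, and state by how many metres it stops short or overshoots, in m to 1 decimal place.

24 mph × 0.44704 = 10.7290 m/s.
a = 0.77 × 9.8 = 7.546 m/s².
Reaction distance = 10.7290 × 0.7 = 7.510 m.
Braking distance = v²/(2a) = 115.111 / 15.092 = 7.627 m.
Total stopping distance = 7.510 + 7.627 = 15.137 m, vs 9 m available — it cannot stop in time and overshoots by 15.137 − 9 = 6.137 m.

No — it overshoots by 6.1 m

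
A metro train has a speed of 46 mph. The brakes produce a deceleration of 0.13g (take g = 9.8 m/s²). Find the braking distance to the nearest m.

46 mph × 0.44704 = 20.5638 m/s.
a = 0.13 × 9.8 = 1.274 m/s².
Braking distance = v²/(2a) = 20.5638² / (2 × 1.274) = 422.870 / 2.548 = 165.962 m.

Braking distance ≈ 166 m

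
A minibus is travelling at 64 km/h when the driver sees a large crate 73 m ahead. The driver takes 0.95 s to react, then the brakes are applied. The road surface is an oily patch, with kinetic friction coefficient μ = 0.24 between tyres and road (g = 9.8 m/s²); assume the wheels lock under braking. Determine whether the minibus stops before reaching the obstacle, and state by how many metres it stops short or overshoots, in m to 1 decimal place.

64 km/h ÷ 3.6 = 17.7778 m/s.
a = μg = 0.24 × 9.8 = 2.352 m/s².
Reaction distance = 17.7778 × 0.95 = 16.889 m.
Braking distance = v²/(2a) = 316.050 / 4.704 = 67.188 m.
Total stopping distance = 16.889 + 67.188 = 84.077 m, vs 73 m available — it cannot stop in time and overshoots by 84.077 − 73 = 11.077 m.

No — it overshoots by 11.1 m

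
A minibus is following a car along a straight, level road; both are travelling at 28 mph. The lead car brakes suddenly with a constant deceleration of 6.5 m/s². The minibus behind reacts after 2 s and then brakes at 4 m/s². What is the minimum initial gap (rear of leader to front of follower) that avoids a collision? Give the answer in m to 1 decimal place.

28 mph × 0.44704 = 12.5171 m/s.
Leader travels v²/(2a_L) = 156.678 / 13.000 = 12.052 m before stopping.
Follower covers v·t_r = 12.5171 × 2 = 25.034 m while reacting, then v²/(2a_F) = 156.678 / 8.000 = 19.585 m while braking, for a total of 25.034 + 19.585 = 44.619 m.
Since a_F ≤ a_L and the follower starts braking later, the follower is never slower than the leader, so the closest approach is when both have stopped.
Minimum gap = 44.619 − 12.052 = 32.567 m.

Minimum gap ≈ 32.6 m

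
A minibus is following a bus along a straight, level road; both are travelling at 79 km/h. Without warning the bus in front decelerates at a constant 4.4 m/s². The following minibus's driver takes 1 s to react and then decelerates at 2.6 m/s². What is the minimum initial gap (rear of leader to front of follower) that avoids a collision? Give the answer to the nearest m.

79 km/h ÷ 3.6 = 21.9444 m/s.
Leader travels v²/(2a_L) = 481.557 / 8.800 = 54.722 m before stopping.
Follower covers v·t_r = 21.9444 × 1 = 21.944 m while reacting, then v²/(2a_F) = 481.557 / 5.200 = 92.607 m while braking, for a total of 21.944 + 92.607 = 114.551 m.
Since a_F ≤ a_L and the follower starts braking later, the follower is never slower than the leader, so the closest approach is when both have stopped.
Minimum gap = 114.551 − 54.722 = 59.829 m.

Minimum gap ≈ 60 m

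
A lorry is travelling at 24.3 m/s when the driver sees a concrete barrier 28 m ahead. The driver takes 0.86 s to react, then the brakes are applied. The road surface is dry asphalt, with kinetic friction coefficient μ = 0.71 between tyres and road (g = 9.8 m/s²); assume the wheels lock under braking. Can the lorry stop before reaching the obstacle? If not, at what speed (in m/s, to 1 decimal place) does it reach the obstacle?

No — it strikes the obstacle at 22.2 m/s

a = μg = 0.71 × 9.8 = 6.958 m/s².
Reaction distance = 24.3000 × 0.86 = 20.898 m.
Braking distance needed to stop: v²/(2a) = 590.490 / 13.916 = 42.432 m, so total needed = 20.898 + 42.432 = 63.330 m > 28 m — it cannot stop.
Distance remaining when braking begins: 28 − 20.898 = 7.102 m.
v² = v₀² − 2a·d = 590.490 − 2 × 6.958 × 7.102 = 491.659 m²/s².
v = √491.659 = 22.173 m/s.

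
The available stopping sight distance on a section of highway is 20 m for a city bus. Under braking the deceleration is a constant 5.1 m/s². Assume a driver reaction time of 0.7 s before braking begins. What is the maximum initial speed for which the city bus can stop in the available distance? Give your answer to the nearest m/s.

Maximum speed ≈ 11 m/s

Stopping distance: v·t_r + v²/(2a) = 20 with t_r = 0.7 s and a = 5.100 m/s².
So v² + 7.140 v − 204.00 = 0.
Positive root: v = −a·t_r + √((a·t_r)² + 2a·d) = −3.570 + √(12.745 + 204.00) = 11.1523 m/s.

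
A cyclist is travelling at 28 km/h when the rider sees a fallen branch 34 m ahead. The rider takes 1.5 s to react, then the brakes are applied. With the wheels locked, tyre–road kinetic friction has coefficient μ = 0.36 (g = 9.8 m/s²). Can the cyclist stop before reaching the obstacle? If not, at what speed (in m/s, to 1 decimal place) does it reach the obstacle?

Yes — it stops about 13.8 m short of the obstacle, so it never reaches it

28 km/h ÷ 3.6 = 7.7778 m/s.
a = μg = 0.36 × 9.8 = 3.528 m/s².
Reaction distance = 7.7778 × 1.5 = 11.667 m.
Braking distance = v²/(2a) = 60.494 / 7.056 = 8.573 m.
Total stopping distance = 11.667 + 8.573 = 20.240 m, vs 34 m available — it stops with 34 − 20.240 = 13.760 m to spare.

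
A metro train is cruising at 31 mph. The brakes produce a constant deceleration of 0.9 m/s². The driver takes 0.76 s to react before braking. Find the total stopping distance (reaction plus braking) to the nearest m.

31 mph × 0.44704 = 13.8582 m/s.
Reaction distance = v·t_r = 13.8582 × 0.76 = 10.532 m.
Braking distance = v²/(2a) = 13.8582² / (2 × 0.900) = 192.050 / 1.800 = 106.694 m.
Total = 10.532 + 106.694 = 117.226 m.

Total stopping distance ≈ 117 m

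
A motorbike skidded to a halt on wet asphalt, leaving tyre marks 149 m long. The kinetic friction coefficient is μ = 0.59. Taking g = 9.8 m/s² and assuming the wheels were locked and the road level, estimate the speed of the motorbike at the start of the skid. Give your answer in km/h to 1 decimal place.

Deceleration a = μg = 0.59 × 9.8 = 5.782 m/s².
v = √(2a·d) = √(2 × 5.782 × 149) = √1723.036 = 41.5095 m/s.
= 41.5095 × 3.6 = 149.434 km/h.

Initial speed ≈ 149.4 km/h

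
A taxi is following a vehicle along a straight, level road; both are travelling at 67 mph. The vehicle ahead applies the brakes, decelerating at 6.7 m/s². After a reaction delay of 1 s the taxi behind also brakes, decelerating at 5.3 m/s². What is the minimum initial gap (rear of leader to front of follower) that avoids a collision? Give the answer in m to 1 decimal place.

67 mph × 0.44704 = 29.9517 m/s.
Leader travels v²/(2a_L) = 897.104 / 13.400 = 66.948 m before stopping.
Follower covers v·t_r = 29.9517 × 1 = 29.952 m while reacting, then v²/(2a_F) = 897.104 / 10.600 = 84.632 m while braking, for a total of 29.952 + 84.632 = 114.584 m.
Since a_F ≤ a_L and the follower starts braking later, the follower is never slower than the leader, so the closest approach is when both have stopped.
Minimum gap = 114.584 − 66.948 = 47.636 m.

Minimum gap ≈ 47.6 m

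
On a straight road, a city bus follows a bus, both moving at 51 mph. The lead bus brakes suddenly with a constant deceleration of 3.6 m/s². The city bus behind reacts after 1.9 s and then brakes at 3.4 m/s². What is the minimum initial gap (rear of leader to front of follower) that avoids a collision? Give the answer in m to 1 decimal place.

Minimum gap ≈ 47.6 m

51 mph × 0.44704 = 22.7990 m/s.
Leader travels v²/(2a_L) = 519.794 / 7.200 = 72.194 m before stopping.
Follower covers v·t_r = 22.7990 × 1.9 = 43.318 m while reacting, then v²/(2a_F) = 519.794 / 6.800 = 76.440 m while braking, for a total of 43.318 + 76.440 = 119.758 m.
Since a_F ≤ a_L and the follower starts braking later, the follower is never slower than the leader, so the closest approach is when both have stopped.
Minimum gap = 119.758 − 72.194 = 47.564 m.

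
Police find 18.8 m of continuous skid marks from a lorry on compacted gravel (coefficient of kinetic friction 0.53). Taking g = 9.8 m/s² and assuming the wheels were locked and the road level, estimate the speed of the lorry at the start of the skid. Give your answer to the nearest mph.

Initial speed ≈ 31 mph

Deceleration a = μg = 0.53 × 9.8 = 5.194 m/s².
v = √(2a·d) = √(2 × 5.194 × 18.8) = √195.294 = 13.9748 m/s.
= 13.9748 ÷ 0.44704 = 31.261 mph.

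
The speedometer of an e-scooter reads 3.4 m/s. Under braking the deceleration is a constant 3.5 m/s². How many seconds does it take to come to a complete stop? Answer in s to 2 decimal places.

Braking time = v/a = 3.4000 / 3.500 = 0.971 s.

Braking time ≈ 0.97 s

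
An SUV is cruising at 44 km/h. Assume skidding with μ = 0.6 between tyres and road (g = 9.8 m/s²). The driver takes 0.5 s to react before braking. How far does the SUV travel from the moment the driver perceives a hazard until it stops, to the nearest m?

44 km/h ÷ 3.6 = 12.2222 m/s.
a = μg = 0.6 × 9.8 = 5.880 m/s².
Reaction distance = v·t_r = 12.2222 × 0.5 = 6.111 m.
Braking distance = v²/(2a) = 12.2222² / (2 × 5.880) = 149.382 / 11.760 = 12.703 m.
Total = 6.111 + 12.703 = 18.814 m.

Total stopping distance ≈ 19 m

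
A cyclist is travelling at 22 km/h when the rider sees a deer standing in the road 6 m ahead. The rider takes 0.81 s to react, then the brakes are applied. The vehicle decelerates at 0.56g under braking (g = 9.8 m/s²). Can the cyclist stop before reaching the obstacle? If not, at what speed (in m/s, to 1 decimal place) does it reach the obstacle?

22 km/h ÷ 3.6 = 6.1111 m/s.
a = 0.56 × 9.8 = 5.488 m/s².
Reaction distance = 6.1111 × 0.81 = 4.950 m.
Braking distance needed to stop: v²/(2a) = 37.346 / 10.976 = 3.403 m, so total needed = 4.950 + 3.403 = 8.353 m > 6 m — it cannot stop.
Distance remaining when braking begins: 6 − 4.950 = 1.050 m.
v² = v₀² − 2a·d = 37.346 − 2 × 5.488 × 1.050 = 25.821 m²/s².
v = √25.821 = 5.081 m/s.

No — it strikes the obstacle at 5.1 m/s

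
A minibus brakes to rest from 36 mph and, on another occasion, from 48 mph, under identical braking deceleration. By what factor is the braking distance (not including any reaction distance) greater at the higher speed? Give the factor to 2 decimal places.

Braking distance d = v²/(2a), so with a fixed, d ∝ v².
Factor = (48/36)² = 1.3333² = 1.7777.

Factor ≈ 1.78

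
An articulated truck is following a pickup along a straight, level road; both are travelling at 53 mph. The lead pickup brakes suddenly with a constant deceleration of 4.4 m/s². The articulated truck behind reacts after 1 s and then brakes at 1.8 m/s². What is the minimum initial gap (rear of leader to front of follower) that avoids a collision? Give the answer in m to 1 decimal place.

53 mph × 0.44704 = 23.6931 m/s.
Leader travels v²/(2a_L) = 561.363 / 8.800 = 63.791 m before stopping.
Follower covers v·t_r = 23.6931 × 1 = 23.693 m while reacting, then v²/(2a_F) = 561.363 / 3.600 = 155.934 m while braking, for a total of 23.693 + 155.934 = 179.627 m.
Since a_F ≤ a_L and the follower starts braking later, the follower is never slower than the leader, so the closest approach is when both have stopped.
Minimum gap = 179.627 − 63.791 = 115.836 m.

Minimum gap ≈ 115.8 m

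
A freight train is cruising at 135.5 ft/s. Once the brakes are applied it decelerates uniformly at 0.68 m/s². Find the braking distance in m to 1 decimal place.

Braking distance ≈ 1254.2 m

135.5 ft/s × 0.3048 = 41.3004 m/s.
Braking distance = v²/(2a) = 41.3004² / (2 × 0.680) = 1705.723 / 1.360 = 1254.208 m.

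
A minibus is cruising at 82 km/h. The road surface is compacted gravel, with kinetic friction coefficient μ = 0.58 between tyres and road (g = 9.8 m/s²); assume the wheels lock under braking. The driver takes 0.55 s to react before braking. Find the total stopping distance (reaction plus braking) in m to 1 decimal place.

82 km/h ÷ 3.6 = 22.7778 m/s.
a = μg = 0.58 × 9.8 = 5.684 m/s².
Reaction distance = v·t_r = 22.7778 × 0.55 = 12.528 m.
Braking distance = v²/(2a) = 22.7778² / (2 × 5.684) = 518.828 / 11.368 = 45.639 m.
Total = 12.528 + 45.639 = 58.167 m.

Total stopping distance ≈ 58.2 m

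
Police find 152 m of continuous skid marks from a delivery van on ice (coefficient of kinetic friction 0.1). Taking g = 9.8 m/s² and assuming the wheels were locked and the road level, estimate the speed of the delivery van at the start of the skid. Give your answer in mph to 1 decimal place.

Initial speed ≈ 38.6 mph

Deceleration a = μg = 0.1 × 9.8 = 0.980 m/s².
v = √(2a·d) = √(2 × 0.980 × 152) = √297.920 = 17.2604 m/s.
= 17.2604 ÷ 0.44704 = 38.610 mph.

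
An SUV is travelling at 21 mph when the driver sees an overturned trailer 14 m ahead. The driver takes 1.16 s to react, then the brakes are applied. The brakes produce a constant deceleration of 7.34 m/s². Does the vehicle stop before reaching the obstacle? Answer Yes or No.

21 mph × 0.44704 = 9.3878 m/s.
Reaction distance = 9.3878 × 1.16 = 10.890 m.
Braking distance = v²/(2a) = 88.131 / 14.680 = 6.003 m.
Total stopping distance = 10.890 + 6.003 = 16.893 m, vs 14 m available — it cannot stop in time and overshoots by 16.893 − 14 = 2.893 m.

No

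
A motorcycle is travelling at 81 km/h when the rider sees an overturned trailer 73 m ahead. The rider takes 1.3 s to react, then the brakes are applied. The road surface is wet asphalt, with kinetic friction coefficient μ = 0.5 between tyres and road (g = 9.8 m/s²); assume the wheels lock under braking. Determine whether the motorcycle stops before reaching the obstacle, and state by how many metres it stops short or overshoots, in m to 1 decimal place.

81 km/h ÷ 3.6 = 22.5000 m/s.
a = μg = 0.5 × 9.8 = 4.900 m/s².
Reaction distance = 22.5000 × 1.3 = 29.250 m.
Braking distance = v²/(2a) = 506.250 / 9.800 = 51.658 m.
Total stopping distance = 29.250 + 51.658 = 80.908 m, vs 73 m available — it cannot stop in time and overshoots by 80.908 − 73 = 7.908 m.

No — it overshoots by 7.9 m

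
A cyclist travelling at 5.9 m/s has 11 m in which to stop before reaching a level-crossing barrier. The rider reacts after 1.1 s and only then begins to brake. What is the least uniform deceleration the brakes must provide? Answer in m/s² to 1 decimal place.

Distance covered during reaction = 5.9000 × 1.1 = 6.490 m.
Distance available for braking: 11 − 6.490 = 4.510 m.
v² = 2a·d ⇒ a = v²/(2d) = 5.9000² / (2 × 4.510) = 34.810 / 9.020 = 3.8592 m/s².

Required deceleration ≈ 3.9 m/s²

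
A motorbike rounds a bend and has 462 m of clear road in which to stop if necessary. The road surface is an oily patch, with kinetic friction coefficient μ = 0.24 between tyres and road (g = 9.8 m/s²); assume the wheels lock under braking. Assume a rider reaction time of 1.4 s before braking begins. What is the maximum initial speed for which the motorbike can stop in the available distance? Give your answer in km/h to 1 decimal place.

a = μg = 0.24 × 9.8 = 2.352 m/s².
Stopping distance: v·t_r + v²/(2a) = 462 with t_r = 1.4 s and a = 2.352 m/s².
So v² + 6.586 v − 2173.25 = 0.
Positive root: v = −a·t_r + √((a·t_r)² + 2a·d) = −3.293 + √(10.844 + 2173.25) = 43.4413 m/s.
43.4413 m/s × 3.6 = 156.389 km/h.

Maximum speed ≈ 156.4 km/h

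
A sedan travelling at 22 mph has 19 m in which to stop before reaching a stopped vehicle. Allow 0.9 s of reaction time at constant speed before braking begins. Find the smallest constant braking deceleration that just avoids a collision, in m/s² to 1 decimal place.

Required deceleration ≈ 4.8 m/s²

22 mph × 0.44704 = 9.8349 m/s.
Distance covered during reaction = 9.8349 × 0.9 = 8.851 m.
Distance available for braking: 19 − 8.851 = 10.149 m.
v² = 2a·d ⇒ a = v²/(2d) = 9.8349² / (2 × 10.149) = 96.725 / 20.298 = 4.7652 m/s².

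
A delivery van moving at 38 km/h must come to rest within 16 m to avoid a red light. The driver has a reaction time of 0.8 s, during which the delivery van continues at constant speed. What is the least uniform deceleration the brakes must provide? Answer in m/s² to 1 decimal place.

Required deceleration ≈ 7.4 m/s²

38 km/h ÷ 3.6 = 10.5556 m/s.
Distance covered during reaction = 10.5556 × 0.8 = 8.444 m.
Distance available for braking: 16 − 8.444 = 7.556 m.
v² = 2a·d ⇒ a = v²/(2d) = 10.5556² / (2 × 7.556) = 111.421 / 15.112 = 7.3730 m/s².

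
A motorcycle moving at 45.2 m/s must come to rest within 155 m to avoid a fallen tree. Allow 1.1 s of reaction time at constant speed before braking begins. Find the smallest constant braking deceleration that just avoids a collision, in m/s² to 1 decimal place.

Required deceleration ≈ 9.7 m/s²

Distance covered during reaction = 45.2000 × 1.1 = 49.720 m.
Distance available for braking: 155 − 49.720 = 105.280 m.
v² = 2a·d ⇒ a = v²/(2d) = 45.2000² / (2 × 105.280) = 2043.040 / 210.560 = 9.7029 m/s².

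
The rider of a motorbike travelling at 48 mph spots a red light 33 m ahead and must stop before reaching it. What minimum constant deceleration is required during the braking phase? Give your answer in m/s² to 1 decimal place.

48 mph × 0.44704 = 21.4579 m/s.
v² = 2a·d ⇒ a = v²/(2d) = 21.4579² / (2 × 33.000) = 460.441 / 66.000 = 6.9764 m/s².

Required deceleration ≈ 7.0 m/s²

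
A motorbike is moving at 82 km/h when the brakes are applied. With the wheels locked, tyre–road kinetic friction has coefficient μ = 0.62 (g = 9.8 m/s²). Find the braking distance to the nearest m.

82 km/h ÷ 3.6 = 22.7778 m/s.
a = μg = 0.62 × 9.8 = 6.076 m/s².
Braking distance = v²/(2a) = 22.7778² / (2 × 6.076) = 518.828 / 12.152 = 42.695 m.

Braking distance ≈ 43 m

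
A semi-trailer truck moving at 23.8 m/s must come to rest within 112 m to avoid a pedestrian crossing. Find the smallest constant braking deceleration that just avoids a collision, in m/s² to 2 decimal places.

v² = 2a·d ⇒ a = v²/(2d) = 23.8000² / (2 × 112.000) = 566.440 / 224.000 = 2.5288 m/s².

Required deceleration ≈ 2.53 m/s²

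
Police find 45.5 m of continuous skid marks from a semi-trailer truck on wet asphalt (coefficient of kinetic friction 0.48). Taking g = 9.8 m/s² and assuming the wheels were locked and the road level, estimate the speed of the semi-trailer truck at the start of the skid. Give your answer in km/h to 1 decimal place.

Deceleration a = μg = 0.48 × 9.8 = 4.704 m/s².
v = √(2a·d) = √(2 × 4.704 × 45.5) = √428.064 = 20.6897 m/s.
= 20.6897 × 3.6 = 74.483 km/h.

Initial speed ≈ 74.5 km/h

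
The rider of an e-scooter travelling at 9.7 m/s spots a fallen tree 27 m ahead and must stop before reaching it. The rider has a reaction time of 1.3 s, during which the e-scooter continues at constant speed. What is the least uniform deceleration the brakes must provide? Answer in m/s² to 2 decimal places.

Distance covered during reaction = 9.7000 × 1.3 = 12.610 m.
Distance available for braking: 27 − 12.610 = 14.390 m.
v² = 2a·d ⇒ a = v²/(2d) = 9.7000² / (2 × 14.390) = 94.090 / 28.780 = 3.2693 m/s².

Required deceleration ≈ 3.27 m/s²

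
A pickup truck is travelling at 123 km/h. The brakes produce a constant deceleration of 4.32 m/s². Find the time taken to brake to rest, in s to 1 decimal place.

123 km/h ÷ 3.6 = 34.1667 m/s.
Braking time = v/a = 34.1667 / 4.320 = 7.909 s.

Braking time ≈ 7.9 s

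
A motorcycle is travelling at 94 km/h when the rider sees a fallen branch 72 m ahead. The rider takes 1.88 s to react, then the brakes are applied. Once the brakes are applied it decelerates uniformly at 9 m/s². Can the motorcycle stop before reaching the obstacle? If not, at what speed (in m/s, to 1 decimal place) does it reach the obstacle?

No — it strikes the obstacle at 16.4 m/s

94 km/h ÷ 3.6 = 26.1111 m/s.
Reaction distance = 26.1111 × 1.88 = 49.089 m.
Braking distance needed to stop: v²/(2a) = 681.790 / 18.000 = 37.877 m, so total needed = 49.089 + 37.877 = 86.966 m > 72 m — it cannot stop.
Distance remaining when braking begins: 72 − 49.089 = 22.911 m.
v² = v₀² − 2a·d = 681.790 − 2 × 9.000 × 22.911 = 269.392 m²/s².
v = √269.392 = 16.413 m/s.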